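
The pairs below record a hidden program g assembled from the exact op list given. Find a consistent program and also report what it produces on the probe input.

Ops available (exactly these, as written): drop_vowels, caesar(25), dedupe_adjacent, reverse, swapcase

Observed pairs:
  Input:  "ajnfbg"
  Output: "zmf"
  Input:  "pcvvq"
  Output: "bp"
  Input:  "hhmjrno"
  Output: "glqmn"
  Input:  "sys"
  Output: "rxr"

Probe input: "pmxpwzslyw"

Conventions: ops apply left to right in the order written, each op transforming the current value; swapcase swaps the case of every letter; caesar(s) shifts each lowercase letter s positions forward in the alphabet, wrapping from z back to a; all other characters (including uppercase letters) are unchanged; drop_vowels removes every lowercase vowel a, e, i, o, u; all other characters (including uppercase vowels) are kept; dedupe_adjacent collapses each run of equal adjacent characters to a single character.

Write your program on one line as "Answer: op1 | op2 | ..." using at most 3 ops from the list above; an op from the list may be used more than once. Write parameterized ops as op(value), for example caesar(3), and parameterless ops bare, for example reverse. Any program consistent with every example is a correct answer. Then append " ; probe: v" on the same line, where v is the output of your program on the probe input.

dedupe_adjacent | caesar(25) | drop_vowels ; probe: "lwvyrkxv"

Check, running the answer program on each example:
  "ajnfbg" -> "ajnfbg" -> "zimeaf" -> "zmf"
  "pcvvq" -> "pcvq" -> "obup" -> "bp"
  "hhmjrno" -> "hmjrno" -> "gliqmn" -> "glqmn"
  "sys" -> "sys" -> "rxr" -> "rxr"
  probe: "pmxpwzslyw" -> "pmxpwzslyw" -> "olwovyrkxv" -> "lwvyrkxv"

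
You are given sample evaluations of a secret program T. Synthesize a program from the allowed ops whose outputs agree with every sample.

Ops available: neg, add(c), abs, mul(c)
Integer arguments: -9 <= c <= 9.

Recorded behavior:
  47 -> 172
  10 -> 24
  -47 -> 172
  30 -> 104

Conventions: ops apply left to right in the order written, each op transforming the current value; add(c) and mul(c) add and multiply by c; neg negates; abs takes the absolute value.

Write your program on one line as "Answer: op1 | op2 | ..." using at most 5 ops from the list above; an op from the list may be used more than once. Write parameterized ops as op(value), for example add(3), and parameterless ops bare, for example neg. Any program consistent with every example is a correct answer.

abs | neg | add(4) | abs | mul(4)

Check, running the answer program on each example:
  47 -> 47 -> -47 -> -43 -> 43 -> 172
  10 -> 10 -> -10 -> -6 -> 6 -> 24
  -47 -> 47 -> -47 -> -43 -> 43 -> 172
  30 -> 30 -> -30 -> -26 -> 26 -> 104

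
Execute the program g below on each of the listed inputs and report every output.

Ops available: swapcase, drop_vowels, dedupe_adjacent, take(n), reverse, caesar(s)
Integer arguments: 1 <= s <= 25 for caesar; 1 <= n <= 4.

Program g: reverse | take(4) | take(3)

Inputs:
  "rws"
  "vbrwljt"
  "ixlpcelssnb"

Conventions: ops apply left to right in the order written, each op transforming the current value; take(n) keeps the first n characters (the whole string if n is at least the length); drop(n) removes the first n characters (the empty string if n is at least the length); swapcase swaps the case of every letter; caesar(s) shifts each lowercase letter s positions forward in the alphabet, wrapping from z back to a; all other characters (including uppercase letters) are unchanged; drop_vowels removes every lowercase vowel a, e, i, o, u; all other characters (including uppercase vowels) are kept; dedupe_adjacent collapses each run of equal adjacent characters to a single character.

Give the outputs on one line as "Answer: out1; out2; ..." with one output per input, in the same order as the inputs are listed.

Execution, op by op:
  "rws" -> "swr" -> "swr" -> "swr"
  "vbrwljt" -> "tjlwrbv" -> "tjlw" -> "tjl"
  "ixlpcelssnb" -> "bnsslecplxi" -> "bnss" -> "bns"

"swr"; "tjl"; "bns"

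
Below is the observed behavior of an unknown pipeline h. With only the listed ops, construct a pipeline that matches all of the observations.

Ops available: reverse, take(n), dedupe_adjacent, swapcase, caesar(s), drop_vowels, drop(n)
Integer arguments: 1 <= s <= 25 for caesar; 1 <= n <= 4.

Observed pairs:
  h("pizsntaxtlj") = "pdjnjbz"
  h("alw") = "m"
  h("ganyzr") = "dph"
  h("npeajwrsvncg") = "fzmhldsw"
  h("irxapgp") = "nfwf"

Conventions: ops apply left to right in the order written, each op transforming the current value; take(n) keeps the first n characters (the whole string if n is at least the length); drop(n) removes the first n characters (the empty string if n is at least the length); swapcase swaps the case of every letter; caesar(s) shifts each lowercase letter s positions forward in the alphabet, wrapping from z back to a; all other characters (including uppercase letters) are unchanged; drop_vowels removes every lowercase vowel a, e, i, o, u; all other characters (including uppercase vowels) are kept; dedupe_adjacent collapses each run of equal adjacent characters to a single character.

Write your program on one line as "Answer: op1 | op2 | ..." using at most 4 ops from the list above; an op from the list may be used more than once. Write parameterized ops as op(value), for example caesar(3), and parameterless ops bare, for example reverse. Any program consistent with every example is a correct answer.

drop_vowels | caesar(16) | drop(1) | drop_vowels

Check, running the answer program on each example:
  "pizsntaxtlj" -> "pzsntxtlj" -> "fpidjnjbz" -> "pidjnjbz" -> "pdjnjbz"
  "alw" -> "lw" -> "bm" -> "m" -> "m"
  "ganyzr" -> "gnyzr" -> "wdoph" -> "doph" -> "dph"
  "npeajwrsvncg" -> "npjwrsvncg" -> "dfzmhildsw" -> "fzmhildsw" -> "fzmhldsw"
  "irxapgp" -> "rxpgp" -> "hnfwf" -> "nfwf" -> "nfwf"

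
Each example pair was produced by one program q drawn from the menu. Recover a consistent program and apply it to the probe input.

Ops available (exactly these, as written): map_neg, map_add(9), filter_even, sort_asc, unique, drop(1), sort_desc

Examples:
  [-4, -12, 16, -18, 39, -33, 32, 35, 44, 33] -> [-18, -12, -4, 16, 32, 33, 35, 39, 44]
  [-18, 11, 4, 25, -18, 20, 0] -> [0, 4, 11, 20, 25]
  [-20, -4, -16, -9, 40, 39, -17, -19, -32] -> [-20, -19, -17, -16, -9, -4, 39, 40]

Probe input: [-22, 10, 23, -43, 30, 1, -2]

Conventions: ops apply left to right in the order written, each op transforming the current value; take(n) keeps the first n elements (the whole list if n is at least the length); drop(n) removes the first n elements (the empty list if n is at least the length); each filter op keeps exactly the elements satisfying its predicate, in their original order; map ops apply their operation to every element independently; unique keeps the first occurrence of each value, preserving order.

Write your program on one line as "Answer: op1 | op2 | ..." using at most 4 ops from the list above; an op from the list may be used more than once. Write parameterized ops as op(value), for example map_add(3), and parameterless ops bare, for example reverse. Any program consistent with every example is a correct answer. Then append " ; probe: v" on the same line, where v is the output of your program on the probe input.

sort_asc | unique | drop(1) ; probe: [-22, -2, 1, 10, 23, 30]

Check, running the answer program on each example:
  [-4, -12, 16, -18, 39, -33, 32, 35, 44, 33] -> [-33, -18, -12, -4, 16, 32, 33, 35, 39, 44] -> [-33, -18, -12, -4, 16, 32, 33, 35, 39, 44] -> [-18, -12, -4, 16, 32, 33, 35, 39, 44]
  [-18, 11, 4, 25, -18, 20, 0] -> [-18, -18, 0, 4, 11, 20, 25] -> [-18, 0, 4, 11, 20, 25] -> [0, 4, 11, 20, 25]
  [-20, -4, -16, -9, 40, 39, -17, -19, -32] -> [-32, -20, -19, -17, -16, -9, -4, 39, 40] -> [-32, -20, -19, -17, -16, -9, -4, 39, 40] -> [-20, -19, -17, -16, -9, -4, 39, 40]
  probe: [-22, 10, 23, -43, 30, 1, -2] -> [-43, -22, -2, 1, 10, 23, 30] -> [-43, -22, -2, 1, 10, 23, 30] -> [-22, -2, 1, 10, 23, 30]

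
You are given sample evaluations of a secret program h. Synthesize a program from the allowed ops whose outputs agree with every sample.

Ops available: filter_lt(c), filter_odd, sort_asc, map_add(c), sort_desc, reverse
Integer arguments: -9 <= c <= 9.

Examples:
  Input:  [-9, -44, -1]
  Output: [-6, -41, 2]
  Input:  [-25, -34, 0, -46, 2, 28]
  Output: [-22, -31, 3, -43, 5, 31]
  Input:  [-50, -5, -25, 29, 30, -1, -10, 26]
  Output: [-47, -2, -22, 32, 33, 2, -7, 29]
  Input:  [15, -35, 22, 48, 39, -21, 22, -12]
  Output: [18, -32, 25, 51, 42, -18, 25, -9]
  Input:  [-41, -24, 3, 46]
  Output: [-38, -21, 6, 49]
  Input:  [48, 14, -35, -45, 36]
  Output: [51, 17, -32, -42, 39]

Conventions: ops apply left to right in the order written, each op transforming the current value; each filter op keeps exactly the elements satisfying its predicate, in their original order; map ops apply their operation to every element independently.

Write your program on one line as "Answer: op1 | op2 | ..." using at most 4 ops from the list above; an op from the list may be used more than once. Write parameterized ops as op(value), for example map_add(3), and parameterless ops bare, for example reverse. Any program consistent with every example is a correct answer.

reverse | map_add(4) | reverse | map_add(-1)

Check, running the answer program on each example:
  [-9, -44, -1] -> [-1, -44, -9] -> [3, -40, -5] -> [-5, -40, 3] -> [-6, -41, 2]
  [-25, -34, 0, -46, 2, 28] -> [28, 2, -46, 0, -34, -25] -> [32, 6, -42, 4, -30, -21] -> [-21, -30, 4, -42, 6, 32] -> [-22, -31, 3, -43, 5, 31]
  [-50, -5, -25, 29, 30, -1, -10, 26] -> [26, -10, -1, 30, 29, -25, -5, -50] -> [30, -6, 3, 34, 33, -21, -1, -46] -> [-46, -1, -21, 33, 34, 3, -6, 30] -> [-47, -2, -22, 32, 33, 2, -7, 29]
  [15, -35, 22, 48, 39, -21, 22, -12] -> [-12, 22, -21, 39, 48, 22, -35, 15] -> [-8, 26, -17, 43, 52, 26, -31, 19] -> [19, -31, 26, 52, 43, -17, 26, -8] -> [18, -32, 25, 51, 42, -18, 25, -9]
  [-41, -24, 3, 46] -> [46, 3, -24, -41] -> [50, 7, -20, -37] -> [-37, -20, 7, 50] -> [-38, -21, 6, 49]
  [48, 14, -35, -45, 36] -> [36, -45, -35, 14, 48] -> [40, -41, -31, 18, 52] -> [52, 18, -31, -41, 40] -> [51, 17, -32, -42, 39]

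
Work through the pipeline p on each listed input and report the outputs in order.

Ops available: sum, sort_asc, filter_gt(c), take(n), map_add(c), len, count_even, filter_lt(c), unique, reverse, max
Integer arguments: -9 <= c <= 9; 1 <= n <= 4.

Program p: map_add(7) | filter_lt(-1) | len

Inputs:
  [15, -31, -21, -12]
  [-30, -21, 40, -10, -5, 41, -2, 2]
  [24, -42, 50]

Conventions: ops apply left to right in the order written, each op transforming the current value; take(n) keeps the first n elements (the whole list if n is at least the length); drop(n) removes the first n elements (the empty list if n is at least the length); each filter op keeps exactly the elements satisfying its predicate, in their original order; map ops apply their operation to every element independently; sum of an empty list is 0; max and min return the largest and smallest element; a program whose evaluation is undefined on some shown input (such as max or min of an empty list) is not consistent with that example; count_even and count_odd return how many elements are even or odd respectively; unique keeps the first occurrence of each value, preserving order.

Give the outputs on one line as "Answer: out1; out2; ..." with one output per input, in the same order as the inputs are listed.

Execution, op by op:
  [15, -31, -21, -12] -> [22, -24, -14, -5] -> [-24, -14, -5] -> 3
  [-30, -21, 40, -10, -5, 41, -2, 2] -> [-23, -14, 47, -3, 2, 48, 5, 9] -> [-23, -14, -3] -> 3
  [24, -42, 50] -> [31, -35, 57] -> [-35] -> 1

3; 3; 1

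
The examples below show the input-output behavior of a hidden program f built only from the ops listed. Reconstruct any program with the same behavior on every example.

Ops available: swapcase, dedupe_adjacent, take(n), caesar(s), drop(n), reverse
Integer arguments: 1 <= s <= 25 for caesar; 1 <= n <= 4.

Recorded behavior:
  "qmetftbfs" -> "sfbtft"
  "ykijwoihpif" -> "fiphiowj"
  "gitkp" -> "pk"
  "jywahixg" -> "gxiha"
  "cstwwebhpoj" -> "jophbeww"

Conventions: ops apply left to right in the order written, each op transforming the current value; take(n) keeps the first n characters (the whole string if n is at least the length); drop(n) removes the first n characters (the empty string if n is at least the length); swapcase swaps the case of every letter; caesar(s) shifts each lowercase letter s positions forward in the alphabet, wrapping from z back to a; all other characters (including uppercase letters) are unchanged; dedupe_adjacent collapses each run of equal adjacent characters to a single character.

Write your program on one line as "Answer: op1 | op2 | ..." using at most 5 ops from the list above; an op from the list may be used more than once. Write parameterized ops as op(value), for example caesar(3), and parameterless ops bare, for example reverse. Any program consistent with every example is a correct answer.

drop(3) | swapcase | reverse | swapcase

Check, running the answer program on each example:
  "qmetftbfs" -> "tftbfs" -> "TFTBFS" -> "SFBTFT" -> "sfbtft"
  "ykijwoihpif" -> "jwoihpif" -> "JWOIHPIF" -> "FIPHIOWJ" -> "fiphiowj"
  "gitkp" -> "kp" -> "KP" -> "PK" -> "pk"
  "jywahixg" -> "ahixg" -> "AHIXG" -> "GXIHA" -> "gxiha"
  "cstwwebhpoj" -> "wwebhpoj" -> "WWEBHPOJ" -> "JOPHBEWW" -> "jophbeww"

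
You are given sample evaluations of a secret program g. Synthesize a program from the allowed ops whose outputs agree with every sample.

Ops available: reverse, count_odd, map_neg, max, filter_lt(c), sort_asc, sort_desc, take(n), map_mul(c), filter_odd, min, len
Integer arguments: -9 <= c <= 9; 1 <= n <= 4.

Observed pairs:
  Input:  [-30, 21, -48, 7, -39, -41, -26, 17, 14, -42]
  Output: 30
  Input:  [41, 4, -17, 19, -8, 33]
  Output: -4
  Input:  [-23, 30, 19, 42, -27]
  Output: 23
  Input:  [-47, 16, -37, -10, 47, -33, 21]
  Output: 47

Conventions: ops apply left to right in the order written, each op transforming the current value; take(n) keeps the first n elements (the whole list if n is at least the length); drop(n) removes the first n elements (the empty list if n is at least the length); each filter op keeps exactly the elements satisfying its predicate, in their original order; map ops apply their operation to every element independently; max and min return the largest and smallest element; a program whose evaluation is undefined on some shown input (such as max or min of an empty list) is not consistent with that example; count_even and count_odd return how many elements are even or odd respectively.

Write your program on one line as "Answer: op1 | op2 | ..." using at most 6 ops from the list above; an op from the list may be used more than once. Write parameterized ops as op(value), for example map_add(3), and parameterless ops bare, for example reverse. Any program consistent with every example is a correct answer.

take(4) | take(2) | filter_lt(5) | map_neg | min

Check, running the answer program on each example:
  [-30, 21, -48, 7, -39, -41, -26, 17, 14, -42] -> [-30, 21, -48, 7] -> [-30, 21] -> [-30] -> [30] -> 30
  [41, 4, -17, 19, -8, 33] -> [41, 4, -17, 19] -> [41, 4] -> [4] -> [-4] -> -4
  [-23, 30, 19, 42, -27] -> [-23, 30, 19, 42] -> [-23, 30] -> [-23] -> [23] -> 23
  [-47, 16, -37, -10, 47, -33, 21] -> [-47, 16, -37, -10] -> [-47, 16] -> [-47] -> [47] -> 47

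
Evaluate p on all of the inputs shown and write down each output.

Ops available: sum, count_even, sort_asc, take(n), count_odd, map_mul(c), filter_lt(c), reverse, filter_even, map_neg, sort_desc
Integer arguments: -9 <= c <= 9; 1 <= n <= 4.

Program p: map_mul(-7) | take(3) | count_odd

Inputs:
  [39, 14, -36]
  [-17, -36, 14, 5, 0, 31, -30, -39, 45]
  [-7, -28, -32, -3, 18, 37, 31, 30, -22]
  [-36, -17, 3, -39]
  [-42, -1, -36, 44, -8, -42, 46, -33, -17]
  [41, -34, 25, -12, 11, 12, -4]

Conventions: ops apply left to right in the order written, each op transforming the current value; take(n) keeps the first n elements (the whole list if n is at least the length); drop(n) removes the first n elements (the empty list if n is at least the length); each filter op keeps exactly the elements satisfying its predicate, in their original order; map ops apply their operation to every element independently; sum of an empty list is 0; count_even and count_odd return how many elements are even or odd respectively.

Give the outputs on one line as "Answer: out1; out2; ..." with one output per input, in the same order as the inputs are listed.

Execution, op by op:
  [39, 14, -36] -> [-273, -98, 252] -> [-273, -98, 252] -> 1
  [-17, -36, 14, 5, 0, 31, -30, -39, 45] -> [119, 252, -98, -35, 0, -217, 210, 273, -315] -> [119, 252, -98] -> 1
  [-7, -28, -32, -3, 18, 37, 31, 30, -22] -> [49, 196, 224, 21, -126, -259, -217, -210, 154] -> [49, 196, 224] -> 1
  [-36, -17, 3, -39] -> [252, 119, -21, 273] -> [252, 119, -21] -> 2
  [-42, -1, -36, 44, -8, -42, 46, -33, -17] -> [294, 7, 252, -308, 56, 294, -322, 231, 119] -> [294, 7, 252] -> 1
  [41, -34, 25, -12, 11, 12, -4] -> [-287, 238, -175, 84, -77, -84, 28] -> [-287, 238, -175] -> 2

1; 1; 1; 2; 1; 2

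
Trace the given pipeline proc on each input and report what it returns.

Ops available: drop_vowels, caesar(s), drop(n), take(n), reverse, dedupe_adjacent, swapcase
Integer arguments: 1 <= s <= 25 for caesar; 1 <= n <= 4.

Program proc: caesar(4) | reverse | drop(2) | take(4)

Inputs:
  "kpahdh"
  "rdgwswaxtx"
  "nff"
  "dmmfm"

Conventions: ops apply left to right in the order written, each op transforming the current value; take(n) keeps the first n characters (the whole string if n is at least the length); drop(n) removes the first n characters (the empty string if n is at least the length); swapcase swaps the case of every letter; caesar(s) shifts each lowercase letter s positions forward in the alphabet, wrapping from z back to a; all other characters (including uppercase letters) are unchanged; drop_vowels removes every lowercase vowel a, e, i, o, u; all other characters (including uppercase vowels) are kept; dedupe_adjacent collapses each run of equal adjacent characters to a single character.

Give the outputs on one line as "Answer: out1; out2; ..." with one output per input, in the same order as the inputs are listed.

Execution, op by op:
  "kpahdh" -> "otelhl" -> "lhleto" -> "leto" -> "leto"
  "rdgwswaxtx" -> "vhkawaebxb" -> "bxbeawakhv" -> "beawakhv" -> "beaw"
  "nff" -> "rjj" -> "jjr" -> "r" -> "r"
  "dmmfm" -> "hqqjq" -> "qjqqh" -> "qqh" -> "qqh"

"leto"; "beaw"; "r"; "qqh"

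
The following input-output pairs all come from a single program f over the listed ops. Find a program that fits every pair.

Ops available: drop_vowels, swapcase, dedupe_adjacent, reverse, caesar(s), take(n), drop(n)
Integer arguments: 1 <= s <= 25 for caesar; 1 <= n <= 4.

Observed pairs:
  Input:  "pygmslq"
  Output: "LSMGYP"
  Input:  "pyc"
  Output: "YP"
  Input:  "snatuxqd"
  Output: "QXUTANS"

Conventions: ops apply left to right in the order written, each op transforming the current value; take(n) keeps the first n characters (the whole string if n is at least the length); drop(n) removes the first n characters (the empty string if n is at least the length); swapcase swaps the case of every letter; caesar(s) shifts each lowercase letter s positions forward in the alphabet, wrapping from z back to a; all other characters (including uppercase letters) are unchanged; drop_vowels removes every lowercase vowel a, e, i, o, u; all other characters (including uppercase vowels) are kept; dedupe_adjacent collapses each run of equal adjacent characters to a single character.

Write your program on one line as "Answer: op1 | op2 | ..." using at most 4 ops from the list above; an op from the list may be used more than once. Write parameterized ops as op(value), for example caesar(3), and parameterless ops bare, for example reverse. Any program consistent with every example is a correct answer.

reverse | drop(1) | swapcase

Check, running the answer program on each example:
  "pygmslq" -> "qlsmgyp" -> "lsmgyp" -> "LSMGYP"
  "pyc" -> "cyp" -> "yp" -> "YP"
  "snatuxqd" -> "dqxutans" -> "qxutans" -> "QXUTANS"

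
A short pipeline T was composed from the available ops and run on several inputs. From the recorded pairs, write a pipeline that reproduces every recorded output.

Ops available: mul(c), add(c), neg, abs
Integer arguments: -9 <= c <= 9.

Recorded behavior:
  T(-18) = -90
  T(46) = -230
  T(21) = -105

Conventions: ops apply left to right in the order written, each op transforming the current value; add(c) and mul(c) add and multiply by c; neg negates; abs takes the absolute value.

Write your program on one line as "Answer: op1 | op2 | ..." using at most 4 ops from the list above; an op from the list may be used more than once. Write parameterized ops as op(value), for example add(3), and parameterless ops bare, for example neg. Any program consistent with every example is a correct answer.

abs | neg | mul(5)

Check, running the answer program on each example:
  -18 -> 18 -> -18 -> -90
  46 -> 46 -> -46 -> -230
  21 -> 21 -> -21 -> -105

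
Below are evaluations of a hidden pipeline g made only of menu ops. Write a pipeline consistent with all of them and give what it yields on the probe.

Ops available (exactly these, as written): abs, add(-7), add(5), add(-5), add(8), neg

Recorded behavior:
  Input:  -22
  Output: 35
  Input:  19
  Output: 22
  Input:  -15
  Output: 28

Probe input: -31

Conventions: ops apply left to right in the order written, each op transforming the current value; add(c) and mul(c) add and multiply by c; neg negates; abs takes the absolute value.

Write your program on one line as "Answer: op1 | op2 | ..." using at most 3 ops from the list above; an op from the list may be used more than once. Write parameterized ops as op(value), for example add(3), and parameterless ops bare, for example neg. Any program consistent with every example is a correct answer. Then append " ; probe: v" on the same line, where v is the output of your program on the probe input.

add(-5) | abs | add(8) ; probe: 44

Check, running the answer program on each example:
  -22 -> -27 -> 27 -> 35
  19 -> 14 -> 14 -> 22
  -15 -> -20 -> 20 -> 28
  probe: -31 -> -36 -> 36 -> 44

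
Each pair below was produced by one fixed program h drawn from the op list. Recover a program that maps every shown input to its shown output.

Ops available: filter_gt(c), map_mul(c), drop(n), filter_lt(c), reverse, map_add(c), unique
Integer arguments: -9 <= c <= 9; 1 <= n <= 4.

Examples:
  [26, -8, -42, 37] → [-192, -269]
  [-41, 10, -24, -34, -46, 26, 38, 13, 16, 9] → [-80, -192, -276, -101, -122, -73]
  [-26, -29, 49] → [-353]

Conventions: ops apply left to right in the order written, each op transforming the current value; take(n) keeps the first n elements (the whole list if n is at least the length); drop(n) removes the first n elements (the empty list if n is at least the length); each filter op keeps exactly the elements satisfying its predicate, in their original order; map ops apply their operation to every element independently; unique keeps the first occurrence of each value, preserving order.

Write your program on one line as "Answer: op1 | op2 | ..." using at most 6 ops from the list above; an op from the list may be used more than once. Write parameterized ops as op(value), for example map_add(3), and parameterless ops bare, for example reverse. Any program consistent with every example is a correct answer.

map_mul(-1) | filter_lt(-5) | map_add(-2) | map_mul(7) | map_add(4)

Check, running the answer program on each example:
  [26, -8, -42, 37] -> [-26, 8, 42, -37] -> [-26, -37] -> [-28, -39] -> [-196, -273] -> [-192, -269]
  [-41, 10, -24, -34, -46, 26, 38, 13, 16, 9] -> [41, -10, 24, 34, 46, -26, -38, -13, -16, -9] -> [-10, -26, -38, -13, -16, -9] -> [-12, -28, -40, -15, -18, -11] -> [-84, -196, -280, -105, -126, -77] -> [-80, -192, -276, -101, -122, -73]
  [-26, -29, 49] -> [26, 29, -49] -> [-49] -> [-51] -> [-357] -> [-353]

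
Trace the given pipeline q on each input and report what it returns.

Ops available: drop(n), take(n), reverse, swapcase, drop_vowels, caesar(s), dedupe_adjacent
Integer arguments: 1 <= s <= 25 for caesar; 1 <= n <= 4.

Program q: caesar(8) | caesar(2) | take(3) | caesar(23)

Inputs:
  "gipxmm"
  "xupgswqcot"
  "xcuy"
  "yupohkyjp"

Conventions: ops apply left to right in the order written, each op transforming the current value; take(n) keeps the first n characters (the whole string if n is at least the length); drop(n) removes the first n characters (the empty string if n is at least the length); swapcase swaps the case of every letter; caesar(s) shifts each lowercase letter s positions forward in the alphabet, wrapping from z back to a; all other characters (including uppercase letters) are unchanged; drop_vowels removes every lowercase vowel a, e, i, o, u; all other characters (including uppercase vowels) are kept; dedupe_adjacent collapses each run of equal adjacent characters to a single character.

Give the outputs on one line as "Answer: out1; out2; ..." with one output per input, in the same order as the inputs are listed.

Execution, op by op:
  "gipxmm" -> "oqxfuu" -> "qszhww" -> "qsz" -> "npw"
  "xupgswqcot" -> "fcxoaeykwb" -> "hezqcgamyd" -> "hez" -> "ebw"
  "xcuy" -> "fkcg" -> "hmei" -> "hme" -> "ejb"
  "yupohkyjp" -> "gcxwpsgrx" -> "iezyruitz" -> "iez" -> "fbw"

"npw"; "ebw"; "ejb"; "fbw"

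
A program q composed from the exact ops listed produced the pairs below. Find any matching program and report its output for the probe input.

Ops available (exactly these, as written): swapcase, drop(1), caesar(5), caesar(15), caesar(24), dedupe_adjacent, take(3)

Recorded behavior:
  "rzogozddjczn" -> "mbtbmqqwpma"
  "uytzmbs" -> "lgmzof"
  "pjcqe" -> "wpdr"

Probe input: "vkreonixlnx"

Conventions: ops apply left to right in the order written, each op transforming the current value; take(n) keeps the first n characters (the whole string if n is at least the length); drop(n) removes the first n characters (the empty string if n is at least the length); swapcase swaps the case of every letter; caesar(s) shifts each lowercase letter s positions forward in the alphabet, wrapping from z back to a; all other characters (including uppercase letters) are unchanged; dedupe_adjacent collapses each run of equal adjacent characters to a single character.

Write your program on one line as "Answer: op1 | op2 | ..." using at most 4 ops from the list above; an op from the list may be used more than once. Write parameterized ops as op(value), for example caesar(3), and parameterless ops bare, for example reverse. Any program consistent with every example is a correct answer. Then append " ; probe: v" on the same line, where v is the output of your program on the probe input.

caesar(24) | caesar(15) | drop(1) ; probe: "xerbavkyak"

Check, running the answer program on each example:
  "rzogozddjczn" -> "pxmemxbbhaxl" -> "embtbmqqwpma" -> "mbtbmqqwpma"
  "uytzmbs" -> "swrxkzq" -> "hlgmzof" -> "lgmzof"
  "pjcqe" -> "nhaoc" -> "cwpdr" -> "wpdr"
  probe: "vkreonixlnx" -> "tipcmlgvjlv" -> "ixerbavkyak" -> "xerbavkyak"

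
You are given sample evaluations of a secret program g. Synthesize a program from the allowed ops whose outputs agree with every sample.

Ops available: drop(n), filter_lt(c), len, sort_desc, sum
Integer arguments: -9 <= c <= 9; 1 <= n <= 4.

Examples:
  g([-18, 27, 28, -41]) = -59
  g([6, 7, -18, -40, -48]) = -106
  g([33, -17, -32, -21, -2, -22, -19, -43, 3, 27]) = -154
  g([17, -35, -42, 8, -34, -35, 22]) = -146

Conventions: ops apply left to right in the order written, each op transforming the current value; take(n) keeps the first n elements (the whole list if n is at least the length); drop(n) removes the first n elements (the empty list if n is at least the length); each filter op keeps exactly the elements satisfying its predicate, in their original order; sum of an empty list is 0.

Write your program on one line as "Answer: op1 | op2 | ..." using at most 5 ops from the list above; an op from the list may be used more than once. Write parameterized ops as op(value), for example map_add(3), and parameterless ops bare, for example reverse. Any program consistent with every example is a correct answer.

filter_lt(8) | sort_desc | filter_lt(-5) | sum

Check, running the answer program on each example:
  [-18, 27, 28, -41] -> [-18, -41] -> [-18, -41] -> [-18, -41] -> -59
  [6, 7, -18, -40, -48] -> [6, 7, -18, -40, -48] -> [7, 6, -18, -40, -48] -> [-18, -40, -48] -> -106
  [33, -17, -32, -21, -2, -22, -19, -43, 3, 27] -> [-17, -32, -21, -2, -22, -19, -43, 3] -> [3, -2, -17, -19, -21, -22, -32, -43] -> [-17, -19, -21, -22, -32, -43] -> -154
  [17, -35, -42, 8, -34, -35, 22] -> [-35, -42, -34, -35] -> [-34, -35, -35, -42] -> [-34, -35, -35, -42] -> -146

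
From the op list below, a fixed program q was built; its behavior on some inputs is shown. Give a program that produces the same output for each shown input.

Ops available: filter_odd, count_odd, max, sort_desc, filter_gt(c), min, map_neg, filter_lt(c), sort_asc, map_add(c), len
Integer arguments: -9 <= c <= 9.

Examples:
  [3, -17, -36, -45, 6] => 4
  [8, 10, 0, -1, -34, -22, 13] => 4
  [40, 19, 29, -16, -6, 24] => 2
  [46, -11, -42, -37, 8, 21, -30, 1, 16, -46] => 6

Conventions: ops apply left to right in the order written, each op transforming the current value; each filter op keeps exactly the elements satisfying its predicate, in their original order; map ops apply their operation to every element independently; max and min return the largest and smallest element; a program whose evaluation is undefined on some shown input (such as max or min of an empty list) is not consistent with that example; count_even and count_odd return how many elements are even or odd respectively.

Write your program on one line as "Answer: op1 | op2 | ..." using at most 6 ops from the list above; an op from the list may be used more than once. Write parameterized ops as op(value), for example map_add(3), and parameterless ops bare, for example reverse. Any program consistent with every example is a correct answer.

map_neg | filter_gt(-4) | map_add(-1) | map_neg | len

Check, running the answer program on each example:
  [3, -17, -36, -45, 6] -> [-3, 17, 36, 45, -6] -> [-3, 17, 36, 45] -> [-4, 16, 35, 44] -> [4, -16, -35, -44] -> 4
  [8, 10, 0, -1, -34, -22, 13] -> [-8, -10, 0, 1, 34, 22, -13] -> [0, 1, 34, 22] -> [-1, 0, 33, 21] -> [1, 0, -33, -21] -> 4
  [40, 19, 29, -16, -6, 24] -> [-40, -19, -29, 16, 6, -24] -> [16, 6] -> [15, 5] -> [-15, -5] -> 2
  [46, -11, -42, -37, 8, 21, -30, 1, 16, -46] -> [-46, 11, 42, 37, -8, -21, 30, -1, -16, 46] -> [11, 42, 37, 30, -1, 46] -> [10, 41, 36, 29, -2, 45] -> [-10, -41, -36, -29, 2, -45] -> 6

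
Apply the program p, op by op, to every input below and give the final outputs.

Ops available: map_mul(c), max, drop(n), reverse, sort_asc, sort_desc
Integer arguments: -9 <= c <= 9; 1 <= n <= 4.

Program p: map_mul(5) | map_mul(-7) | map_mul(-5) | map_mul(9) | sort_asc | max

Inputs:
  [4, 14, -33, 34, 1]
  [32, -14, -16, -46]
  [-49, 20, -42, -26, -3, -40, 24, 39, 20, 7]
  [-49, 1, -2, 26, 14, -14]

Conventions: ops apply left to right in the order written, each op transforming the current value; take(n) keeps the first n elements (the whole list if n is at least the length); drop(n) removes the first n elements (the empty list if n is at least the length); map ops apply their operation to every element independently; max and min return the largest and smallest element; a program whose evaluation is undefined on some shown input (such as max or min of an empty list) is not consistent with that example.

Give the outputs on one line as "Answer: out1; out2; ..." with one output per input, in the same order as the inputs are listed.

53550; 50400; 61425; 40950

Execution, op by op:
  [4, 14, -33, 34, 1] -> [20, 70, -165, 170, 5] -> [-140, -490, 1155, -1190, -35] -> [700, 2450, -5775, 5950, 175] -> [6300, 22050, -51975, 53550, 1575] -> [-51975, 1575, 6300, 22050, 53550] -> 53550
  [32, -14, -16, -46] -> [160, -70, -80, -230] -> [-1120, 490, 560, 1610] -> [5600, -2450, -2800, -8050] -> [50400, -22050, -25200, -72450] -> [-72450, -25200, -22050, 50400] -> 50400
  [-49, 20, -42, -26, -3, -40, 24, 39, 20, 7] -> [-245, 100, -210, -130, -15, -200, 120, 195, 100, 35] -> [1715, -700, 1470, 910, 105, 1400, -840, -1365, -700, -245] -> [-8575, 3500, -7350, -4550, -525, -7000, 4200, 6825, 3500, 1225] -> [-77175, 31500, -66150, -40950, -4725, -63000, 37800, 61425, 31500, 11025] -> [-77175, -66150, -63000, -40950, -4725, 11025, 31500, 31500, 37800, 61425] -> 61425
  [-49, 1, -2, 26, 14, -14] -> [-245, 5, -10, 130, 70, -70] -> [1715, -35, 70, -910, -490, 490] -> [-8575, 175, -350, 4550, 2450, -2450] -> [-77175, 1575, -3150, 40950, 22050, -22050] -> [-77175, -22050, -3150, 1575, 22050, 40950] -> 40950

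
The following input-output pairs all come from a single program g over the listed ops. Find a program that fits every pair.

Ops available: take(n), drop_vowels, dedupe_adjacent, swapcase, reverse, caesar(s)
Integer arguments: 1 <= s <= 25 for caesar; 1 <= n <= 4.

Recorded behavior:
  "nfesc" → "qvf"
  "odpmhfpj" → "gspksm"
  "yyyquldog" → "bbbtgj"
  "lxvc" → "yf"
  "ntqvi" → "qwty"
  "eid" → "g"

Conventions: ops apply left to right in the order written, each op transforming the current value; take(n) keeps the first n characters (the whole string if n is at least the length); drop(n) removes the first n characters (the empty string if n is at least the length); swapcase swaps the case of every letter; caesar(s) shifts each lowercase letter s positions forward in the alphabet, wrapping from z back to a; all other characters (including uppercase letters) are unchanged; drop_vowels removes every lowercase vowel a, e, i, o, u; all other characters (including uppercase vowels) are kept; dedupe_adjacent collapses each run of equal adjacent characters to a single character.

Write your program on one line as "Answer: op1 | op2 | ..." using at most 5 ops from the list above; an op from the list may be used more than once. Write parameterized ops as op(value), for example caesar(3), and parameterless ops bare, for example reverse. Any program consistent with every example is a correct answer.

drop_vowels | caesar(1) | caesar(2) | drop_vowels

Check, running the answer program on each example:
  "nfesc" -> "nfsc" -> "ogtd" -> "qivf" -> "qvf"
  "odpmhfpj" -> "dpmhfpj" -> "eqnigqk" -> "gspkism" -> "gspksm"
  "yyyquldog" -> "yyyqldg" -> "zzzrmeh" -> "bbbtogj" -> "bbbtgj"
  "lxvc" -> "lxvc" -> "mywd" -> "oayf" -> "yf"
  "ntqvi" -> "ntqv" -> "ourw" -> "qwty" -> "qwty"
  "eid" -> "d" -> "e" -> "g" -> "g"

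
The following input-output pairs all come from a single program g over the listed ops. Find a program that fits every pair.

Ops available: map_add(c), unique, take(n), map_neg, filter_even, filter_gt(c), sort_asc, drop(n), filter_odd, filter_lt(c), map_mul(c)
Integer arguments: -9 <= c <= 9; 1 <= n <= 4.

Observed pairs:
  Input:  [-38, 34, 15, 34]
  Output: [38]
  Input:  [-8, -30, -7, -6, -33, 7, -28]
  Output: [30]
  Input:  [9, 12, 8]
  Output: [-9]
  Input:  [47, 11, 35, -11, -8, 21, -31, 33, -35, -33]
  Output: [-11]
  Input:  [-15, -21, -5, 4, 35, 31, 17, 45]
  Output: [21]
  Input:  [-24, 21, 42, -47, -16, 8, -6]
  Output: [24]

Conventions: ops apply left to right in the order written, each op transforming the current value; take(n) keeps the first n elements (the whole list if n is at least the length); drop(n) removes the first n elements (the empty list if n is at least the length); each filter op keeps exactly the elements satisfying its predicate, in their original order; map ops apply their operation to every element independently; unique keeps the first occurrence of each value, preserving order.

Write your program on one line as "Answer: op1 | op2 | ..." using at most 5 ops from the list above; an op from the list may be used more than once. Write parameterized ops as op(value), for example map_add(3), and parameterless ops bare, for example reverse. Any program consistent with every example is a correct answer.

take(2) | sort_asc | take(1) | map_neg

Check, running the answer program on each example:
  [-38, 34, 15, 34] -> [-38, 34] -> [-38, 34] -> [-38] -> [38]
  [-8, -30, -7, -6, -33, 7, -28] -> [-8, -30] -> [-30, -8] -> [-30] -> [30]
  [9, 12, 8] -> [9, 12] -> [9, 12] -> [9] -> [-9]
  [47, 11, 35, -11, -8, 21, -31, 33, -35, -33] -> [47, 11] -> [11, 47] -> [11] -> [-11]
  [-15, -21, -5, 4, 35, 31, 17, 45] -> [-15, -21] -> [-21, -15] -> [-21] -> [21]
  [-24, 21, 42, -47, -16, 8, -6] -> [-24, 21] -> [-24, 21] -> [-24] -> [24]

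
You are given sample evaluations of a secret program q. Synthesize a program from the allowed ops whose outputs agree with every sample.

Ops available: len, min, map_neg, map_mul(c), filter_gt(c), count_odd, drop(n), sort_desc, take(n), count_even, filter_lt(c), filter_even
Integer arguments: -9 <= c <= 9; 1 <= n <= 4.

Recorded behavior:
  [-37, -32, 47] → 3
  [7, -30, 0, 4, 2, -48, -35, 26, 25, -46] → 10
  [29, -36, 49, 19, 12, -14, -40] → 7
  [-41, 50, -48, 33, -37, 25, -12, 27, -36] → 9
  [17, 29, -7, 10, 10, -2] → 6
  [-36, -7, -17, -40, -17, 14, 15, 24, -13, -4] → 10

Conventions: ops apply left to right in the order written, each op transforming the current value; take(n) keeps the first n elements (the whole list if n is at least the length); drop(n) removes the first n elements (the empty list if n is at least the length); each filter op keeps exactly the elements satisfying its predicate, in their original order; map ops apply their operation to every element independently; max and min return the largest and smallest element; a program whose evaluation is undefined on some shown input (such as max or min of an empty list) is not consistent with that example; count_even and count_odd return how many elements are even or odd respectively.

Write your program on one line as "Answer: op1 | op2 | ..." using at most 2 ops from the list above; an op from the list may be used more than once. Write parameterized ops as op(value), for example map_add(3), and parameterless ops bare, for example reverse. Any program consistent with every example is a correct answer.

map_mul(-8) | count_even

Check, running the answer program on each example:
  [-37, -32, 47] -> [296, 256, -376] -> 3
  [7, -30, 0, 4, 2, -48, -35, 26, 25, -46] -> [-56, 240, 0, -32, -16, 384, 280, -208, -200, 368] -> 10
  [29, -36, 49, 19, 12, -14, -40] -> [-232, 288, -392, -152, -96, 112, 320] -> 7
  [-41, 50, -48, 33, -37, 25, -12, 27, -36] -> [328, -400, 384, -264, 296, -200, 96, -216, 288] -> 9
  [17, 29, -7, 10, 10, -2] -> [-136, -232, 56, -80, -80, 16] -> 6
  [-36, -7, -17, -40, -17, 14, 15, 24, -13, -4] -> [288, 56, 136, 320, 136, -112, -120, -192, 104, 32] -> 10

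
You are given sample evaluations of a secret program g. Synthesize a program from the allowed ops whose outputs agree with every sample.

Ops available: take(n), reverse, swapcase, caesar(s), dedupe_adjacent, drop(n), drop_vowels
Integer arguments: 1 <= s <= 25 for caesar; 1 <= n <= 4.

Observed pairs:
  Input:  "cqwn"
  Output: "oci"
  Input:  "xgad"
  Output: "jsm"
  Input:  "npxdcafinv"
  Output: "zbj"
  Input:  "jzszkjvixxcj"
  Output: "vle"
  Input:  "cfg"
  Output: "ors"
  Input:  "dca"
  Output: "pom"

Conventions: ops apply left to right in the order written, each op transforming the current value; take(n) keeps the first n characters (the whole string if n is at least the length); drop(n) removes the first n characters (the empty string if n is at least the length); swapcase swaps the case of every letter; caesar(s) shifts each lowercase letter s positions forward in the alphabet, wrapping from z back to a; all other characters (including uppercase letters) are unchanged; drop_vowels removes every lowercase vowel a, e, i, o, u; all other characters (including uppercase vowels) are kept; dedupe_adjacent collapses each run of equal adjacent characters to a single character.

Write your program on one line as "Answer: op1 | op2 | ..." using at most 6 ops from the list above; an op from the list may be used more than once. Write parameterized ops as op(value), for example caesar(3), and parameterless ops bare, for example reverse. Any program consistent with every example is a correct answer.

caesar(10) | take(4) | take(3) | caesar(13) | caesar(15)

Check, running the answer program on each example:
  "cqwn" -> "magx" -> "magx" -> "mag" -> "znt" -> "oci"
  "xgad" -> "hqkn" -> "hqkn" -> "hqk" -> "udx" -> "jsm"
  "npxdcafinv" -> "xzhnmkpsxf" -> "xzhn" -> "xzh" -> "kmu" -> "zbj"
  "jzszkjvixxcj" -> "tjcjutfshhmt" -> "tjcj" -> "tjc" -> "gwp" -> "vle"
  "cfg" -> "mpq" -> "mpq" -> "mpq" -> "zcd" -> "ors"
  "dca" -> "nmk" -> "nmk" -> "nmk" -> "azx" -> "pom"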